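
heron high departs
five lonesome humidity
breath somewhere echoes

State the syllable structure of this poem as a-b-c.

Line 1: heron(2) + high(1) + departs(2) = 5
Line 2: five(1) + lonesome(2) + humidity(4) = 7
Line 3: breath(1) + somewhere(2) + echoes(2) = 5

5-7-5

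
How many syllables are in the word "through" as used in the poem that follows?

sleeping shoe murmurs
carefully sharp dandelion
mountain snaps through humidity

1

"through" has 1 syllable.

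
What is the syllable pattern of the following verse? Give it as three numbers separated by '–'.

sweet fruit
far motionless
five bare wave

2–4–3

Line 1: "sweet fruit": 1+1 = 2
Line 2: "far motionless": 1+3 = 4
Line 3: "five bare wave": 1+1+1 = 3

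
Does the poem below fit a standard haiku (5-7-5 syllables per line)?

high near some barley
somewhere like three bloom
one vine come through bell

Line 1: "high near some barley": 1+1+1+2 = 5 ✓
Line 2: "somewhere like three bloom": 2+1+1+1 = 5 (expected 7)
Line 3: "one vine come through bell": 1+1+1+1+1 = 5 ✓

No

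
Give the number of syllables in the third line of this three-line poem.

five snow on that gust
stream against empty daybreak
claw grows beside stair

The third line: "claw grows beside stair": 1+1+2+1 = 5

5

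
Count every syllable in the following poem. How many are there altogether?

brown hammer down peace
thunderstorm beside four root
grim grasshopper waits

Line 1: brown (1), hammer (2), down (1), peace (1) → 5
Line 2: thunderstorm (3), beside (2), four (1), root (1) → 7
Line 3: grim (1), grasshopper (3), waits (1) → 5
Total: 5 + 7 + 5 = 17

17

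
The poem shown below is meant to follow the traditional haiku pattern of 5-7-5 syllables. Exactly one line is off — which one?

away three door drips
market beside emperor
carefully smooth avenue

Line 3

Line 1: "away three door drips": 2+1+1+1 = 5 ✓
Line 2: "market beside emperor": 2+2+3 = 7 ✓
Line 3: "carefully smooth avenue": 3+1+3 = 7 (expected 5)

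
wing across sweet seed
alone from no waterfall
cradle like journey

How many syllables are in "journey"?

2

"journey" has 2 syllables.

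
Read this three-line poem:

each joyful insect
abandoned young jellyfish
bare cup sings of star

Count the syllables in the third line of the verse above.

5

The third line: bare (1), cup (1), sings (1), of (1), star (1) → 5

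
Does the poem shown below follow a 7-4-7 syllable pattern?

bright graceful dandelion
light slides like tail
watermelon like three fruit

Yes

Line 1: bright(1) + graceful(2) + dandelion(4) = 7 ✓
Line 2: light(1) + slides(1) + like(1) + tail(1) = 4 ✓
Line 3: watermelon(4) + like(1) + three(1) + fruit(1) = 7 ✓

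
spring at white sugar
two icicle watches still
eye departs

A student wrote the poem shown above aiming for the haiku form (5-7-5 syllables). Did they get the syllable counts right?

No

Line 1: "spring at white sugar": 1+1+1+2 = 5 ✓
Line 2: "two icicle watches still": 1+3+2+1 = 7 ✓
Line 3: "eye departs": 1+2 = 3 (expected 5)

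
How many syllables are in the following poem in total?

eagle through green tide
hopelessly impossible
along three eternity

Line 1: eagle (2), through (1), green (1), tide (1) → 5
Line 2: hopelessly (3), impossible (4) → 7
Line 3: along (2), three (1), eternity (4) → 7
Total: 5 + 7 + 7 = 19

19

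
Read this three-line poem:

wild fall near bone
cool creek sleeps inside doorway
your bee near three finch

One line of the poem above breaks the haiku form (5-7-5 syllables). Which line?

Line 1

Line 1: wild(1) + fall(1) + near(1) + bone(1) = 4 (expected 5)
Line 2: cool(1) + creek(1) + sleeps(1) + inside(2) + doorway(2) = 7 ✓
Line 3: your(1) + bee(1) + near(1) + three(1) + finch(1) = 5 ✓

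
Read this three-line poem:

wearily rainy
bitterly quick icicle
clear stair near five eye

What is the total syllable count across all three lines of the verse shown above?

17

Line 1: wearily (3), rainy (2) → 5
Line 2: bitterly (3), quick (1), icicle (3) → 7
Line 3: clear (1), stair (1), near (1), five (1), eye (1) → 5
Total: 5 + 7 + 5 = 17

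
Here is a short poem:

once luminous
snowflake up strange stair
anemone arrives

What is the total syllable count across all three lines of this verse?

15

Line 1: once(1) + luminous(3) = 4
Line 2: snowflake(2) + up(1) + strange(1) + stair(1) = 5
Line 3: anemone(4) + arrives(2) = 6
Total: 4 + 5 + 6 = 15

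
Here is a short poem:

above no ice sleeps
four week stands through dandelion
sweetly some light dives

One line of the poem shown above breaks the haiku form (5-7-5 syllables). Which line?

Line 1: above(2) + no(1) + ice(1) + sleeps(1) = 5 ✓
Line 2: four(1) + week(1) + stands(1) + through(1) + dandelion(4) = 8 (expected 7)
Line 3: sweetly(2) + some(1) + light(1) + dives(1) = 5 ✓

The second line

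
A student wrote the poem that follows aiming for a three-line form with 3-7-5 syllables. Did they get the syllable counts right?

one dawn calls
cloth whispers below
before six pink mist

Line 1: "one dawn calls": 1+1+1 = 3 ✓
Line 2: "cloth whispers below": 1+2+2 = 5 (expected 7)
Line 3: "before six pink mist": 2+1+1+1 = 5 ✓

No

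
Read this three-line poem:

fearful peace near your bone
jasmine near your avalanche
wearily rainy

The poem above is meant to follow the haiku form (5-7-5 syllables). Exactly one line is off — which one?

Line 1: fearful (2), peace (1), near (1), your (1), bone (1) → 6 (expected 5)
Line 2: jasmine (2), near (1), your (1), avalanche (3) → 7 ✓
Line 3: wearily (3), rainy (2) → 5 ✓

Line 1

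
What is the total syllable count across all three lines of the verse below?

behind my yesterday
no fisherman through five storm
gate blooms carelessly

Line 1: "behind my yesterday": 2+1+3 = 6
Line 2: "no fisherman through five storm": 1+3+1+1+1 = 7
Line 3: "gate blooms carelessly": 1+1+3 = 5
Total: 6 + 7 + 5 = 18

18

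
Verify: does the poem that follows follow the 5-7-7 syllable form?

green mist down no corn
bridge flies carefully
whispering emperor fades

No

Line 1: green(1) + mist(1) + down(1) + no(1) + corn(1) = 5 ✓
Line 2: bridge(1) + flies(1) + carefully(3) = 5 (expected 7)
Line 3: whispering(3) + emperor(3) + fades(1) = 7 ✓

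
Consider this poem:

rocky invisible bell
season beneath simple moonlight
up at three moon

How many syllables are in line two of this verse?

Line two: season(2) + beneath(2) + simple(2) + moonlight(2) = 8

8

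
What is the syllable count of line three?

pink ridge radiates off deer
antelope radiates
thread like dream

Line three: thread(1) + like(1) + dream(1) = 3

3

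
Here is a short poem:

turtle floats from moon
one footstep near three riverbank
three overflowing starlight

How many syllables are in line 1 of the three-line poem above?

5

Line 1: turtle(2) + floats(1) + from(1) + moon(1) = 5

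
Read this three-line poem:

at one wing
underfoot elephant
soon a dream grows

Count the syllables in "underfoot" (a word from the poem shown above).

"underfoot" has 3 syllables.

3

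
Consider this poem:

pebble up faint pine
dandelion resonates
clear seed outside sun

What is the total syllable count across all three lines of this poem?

Line 1: pebble(2) + up(1) + faint(1) + pine(1) = 5
Line 2: dandelion(4) + resonates(3) = 7
Line 3: clear(1) + seed(1) + outside(2) + sun(1) = 5
Total: 5 + 7 + 5 = 17

17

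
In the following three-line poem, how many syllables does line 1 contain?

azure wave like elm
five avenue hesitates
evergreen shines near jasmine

5

Line 1: "azure wave like elm": 2+1+1+1 = 5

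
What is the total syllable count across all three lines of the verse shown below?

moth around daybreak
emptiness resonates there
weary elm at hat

17

Line 1: moth (1), around (2), daybreak (2) → 5
Line 2: emptiness (3), resonates (3), there (1) → 7
Line 3: weary (2), elm (1), at (1), hat (1) → 5
Total: 5 + 7 + 5 = 17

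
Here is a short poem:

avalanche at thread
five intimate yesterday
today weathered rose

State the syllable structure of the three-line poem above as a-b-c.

5-7-5

Line 1: avalanche (3), at (1), thread (1) → 5
Line 2: five (1), intimate (3), yesterday (3) → 7
Line 3: today (2), weathered (2), rose (1) → 5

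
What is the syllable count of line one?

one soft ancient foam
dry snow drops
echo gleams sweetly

Line one: one(1) + soft(1) + ancient(2) + foam(1) = 5

5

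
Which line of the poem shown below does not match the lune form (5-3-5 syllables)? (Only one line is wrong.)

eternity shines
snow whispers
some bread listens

Line 1: eternity(4) + shines(1) = 5 ✓
Line 2: snow(1) + whispers(2) = 3 ✓
Line 3: some(1) + bread(1) + listens(2) = 4 (expected 5)

The third line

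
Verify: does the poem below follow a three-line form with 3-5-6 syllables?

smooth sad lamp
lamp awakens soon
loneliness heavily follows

Line 1: "smooth sad lamp": 1+1+1 = 3 ✓
Line 2: "lamp awakens soon": 1+3+1 = 5 ✓
Line 3: "loneliness heavily follows": 3+3+2 = 8 (expected 6)

No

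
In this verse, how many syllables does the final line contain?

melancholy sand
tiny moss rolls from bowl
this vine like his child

5

The final line: "this vine like his child": 1+1+1+1+1 = 5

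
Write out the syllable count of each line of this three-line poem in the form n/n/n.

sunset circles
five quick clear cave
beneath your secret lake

4/4/6

Line 1: sunset(2) + circles(2) = 4
Line 2: five(1) + quick(1) + clear(1) + cave(1) = 4
Line 3: beneath(2) + your(1) + secret(2) + lake(1) = 6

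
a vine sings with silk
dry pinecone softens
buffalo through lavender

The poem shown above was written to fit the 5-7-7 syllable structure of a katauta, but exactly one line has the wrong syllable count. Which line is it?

Line 1: a(1) + vine(1) + sings(1) + with(1) + silk(1) = 5 ✓
Line 2: dry(1) + pinecone(2) + softens(2) = 5 (expected 7)
Line 3: buffalo(3) + through(1) + lavender(3) = 7 ✓

Line 2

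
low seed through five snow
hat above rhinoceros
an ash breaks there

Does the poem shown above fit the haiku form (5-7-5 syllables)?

No

Line 1: low (1), seed (1), through (1), five (1), snow (1) → 5 ✓
Line 2: hat (1), above (2), rhinoceros (4) → 7 ✓
Line 3: an (1), ash (1), breaks (1), there (1) → 4 (expected 5)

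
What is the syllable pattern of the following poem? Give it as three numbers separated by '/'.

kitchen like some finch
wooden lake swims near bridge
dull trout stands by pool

Line 1: "kitchen like some finch": 2+1+1+1 = 5
Line 2: "wooden lake swims near bridge": 2+1+1+1+1 = 6
Line 3: "dull trout stands by pool": 1+1+1+1+1 = 5

5/6/5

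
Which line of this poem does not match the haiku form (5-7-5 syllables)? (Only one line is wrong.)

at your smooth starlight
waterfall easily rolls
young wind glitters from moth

The third line

Line 1: at(1) + your(1) + smooth(1) + starlight(2) = 5 ✓
Line 2: waterfall(3) + easily(3) + rolls(1) = 7 ✓
Line 3: young(1) + wind(1) + glitters(2) + from(1) + moth(1) = 6 (expected 5)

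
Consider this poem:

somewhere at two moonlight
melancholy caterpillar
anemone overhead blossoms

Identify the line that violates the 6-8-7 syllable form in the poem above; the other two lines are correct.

Line 3

Line 1: somewhere(2) + at(1) + two(1) + moonlight(2) = 6 ✓
Line 2: melancholy(4) + caterpillar(4) = 8 ✓
Line 3: anemone(4) + overhead(3) + blossoms(2) = 9 (expected 7)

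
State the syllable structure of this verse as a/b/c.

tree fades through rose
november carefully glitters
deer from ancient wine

4/8/5

Line 1: tree(1) + fades(1) + through(1) + rose(1) = 4
Line 2: november(3) + carefully(3) + glitters(2) = 8
Line 3: deer(1) + from(1) + ancient(2) + wine(1) = 5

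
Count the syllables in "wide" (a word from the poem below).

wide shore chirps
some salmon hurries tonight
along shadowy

"wide" has 1 syllable.

1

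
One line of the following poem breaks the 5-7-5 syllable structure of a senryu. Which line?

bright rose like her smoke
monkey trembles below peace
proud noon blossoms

Line 1: "bright rose like her smoke": 1+1+1+1+1 = 5 ✓
Line 2: "monkey trembles below peace": 2+2+2+1 = 7 ✓
Line 3: "proud noon blossoms": 1+1+2 = 4 (expected 5)

The third line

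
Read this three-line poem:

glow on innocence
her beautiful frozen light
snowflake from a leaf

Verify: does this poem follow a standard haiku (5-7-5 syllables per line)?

Yes

Line 1: glow(1) + on(1) + innocence(3) = 5 ✓
Line 2: her(1) + beautiful(3) + frozen(2) + light(1) = 7 ✓
Line 3: snowflake(2) + from(1) + a(1) + leaf(1) = 5 ✓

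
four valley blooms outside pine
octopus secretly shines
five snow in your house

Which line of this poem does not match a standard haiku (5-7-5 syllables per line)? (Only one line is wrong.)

Line 1: four (1), valley (2), blooms (1), outside (2), pine (1) → 7 (expected 5)
Line 2: octopus (3), secretly (3), shines (1) → 7 ✓
Line 3: five (1), snow (1), in (1), your (1), house (1) → 5 ✓

Line 1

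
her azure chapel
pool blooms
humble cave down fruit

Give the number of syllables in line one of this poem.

Line one: her(1) + azure(2) + chapel(2) = 5

5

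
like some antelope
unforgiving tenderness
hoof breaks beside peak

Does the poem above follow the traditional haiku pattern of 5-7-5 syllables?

Yes

Line 1: like (1), some (1), antelope (3) → 5 ✓
Line 2: unforgiving (4), tenderness (3) → 7 ✓
Line 3: hoof (1), breaks (1), beside (2), peak (1) → 5 ✓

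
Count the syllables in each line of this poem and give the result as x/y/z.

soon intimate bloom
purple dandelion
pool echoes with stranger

5/6/6

Line 1: soon (1), intimate (3), bloom (1) → 5
Line 2: purple (2), dandelion (4) → 6
Line 3: pool (1), echoes (2), with (1), stranger (2) → 6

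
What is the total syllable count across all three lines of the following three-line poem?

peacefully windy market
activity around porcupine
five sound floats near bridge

Line 1: peacefully (3), windy (2), market (2) → 7
Line 2: activity (4), around (2), porcupine (3) → 9
Line 3: five (1), sound (1), floats (1), near (1), bridge (1) → 5
Total: 7 + 9 + 5 = 21

21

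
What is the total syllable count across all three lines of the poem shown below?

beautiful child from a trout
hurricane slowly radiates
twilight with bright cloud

20

Line 1: "beautiful child from a trout": 3+1+1+1+1 = 7
Line 2: "hurricane slowly radiates": 3+2+3 = 8
Line 3: "twilight with bright cloud": 2+1+1+1 = 5
Total: 7 + 8 + 5 = 20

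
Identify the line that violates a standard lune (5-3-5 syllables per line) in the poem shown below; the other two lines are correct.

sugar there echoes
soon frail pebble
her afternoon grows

Line 1: "sugar there echoes": 2+1+2 = 5 ✓
Line 2: "soon frail pebble": 1+1+2 = 4 (expected 3)
Line 3: "her afternoon grows": 1+3+1 = 5 ✓

Line 2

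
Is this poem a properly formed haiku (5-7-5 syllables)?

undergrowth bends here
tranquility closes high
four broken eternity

No

Line 1: undergrowth(3) + bends(1) + here(1) = 5 ✓
Line 2: tranquility(4) + closes(2) + high(1) = 7 ✓
Line 3: four(1) + broken(2) + eternity(4) = 7 (expected 5)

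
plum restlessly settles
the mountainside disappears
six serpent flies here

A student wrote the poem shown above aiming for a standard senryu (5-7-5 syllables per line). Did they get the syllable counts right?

Line 1: "plum restlessly settles": 1+3+2 = 6 (expected 5)
Line 2: "the mountainside disappears": 1+3+3 = 7 ✓
Line 3: "six serpent flies here": 1+2+1+1 = 5 ✓

No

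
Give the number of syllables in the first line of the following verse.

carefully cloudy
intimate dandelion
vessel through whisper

The first line: carefully (3), cloudy (2) → 5

5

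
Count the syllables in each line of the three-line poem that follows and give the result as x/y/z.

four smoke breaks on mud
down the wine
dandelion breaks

Line 1: four (1), smoke (1), breaks (1), on (1), mud (1) → 5
Line 2: down (1), the (1), wine (1) → 3
Line 3: dandelion (4), breaks (1) → 5

5/3/5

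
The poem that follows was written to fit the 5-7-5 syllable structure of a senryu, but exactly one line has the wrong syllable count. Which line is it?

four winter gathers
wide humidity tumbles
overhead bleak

Line 3

Line 1: four(1) + winter(2) + gathers(2) = 5 ✓
Line 2: wide(1) + humidity(4) + tumbles(2) = 7 ✓
Line 3: overhead(3) + bleak(1) = 4 (expected 5)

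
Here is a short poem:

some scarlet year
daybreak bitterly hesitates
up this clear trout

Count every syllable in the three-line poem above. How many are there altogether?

Line 1: "some scarlet year": 1+2+1 = 4
Line 2: "daybreak bitterly hesitates": 2+3+3 = 8
Line 3: "up this clear trout": 1+1+1+1 = 4
Total: 4 + 8 + 4 = 16

16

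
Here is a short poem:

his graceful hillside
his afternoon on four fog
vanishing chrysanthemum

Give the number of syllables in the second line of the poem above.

7

The second line: "his afternoon on four fog": 1+3+1+1+1 = 7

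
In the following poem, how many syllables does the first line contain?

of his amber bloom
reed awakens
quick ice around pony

The first line: of(1) + his(1) + amber(2) + bloom(1) = 5

5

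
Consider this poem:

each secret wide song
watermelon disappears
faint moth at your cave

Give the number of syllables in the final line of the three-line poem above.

5

The final line: faint(1) + moth(1) + at(1) + your(1) + cave(1) = 5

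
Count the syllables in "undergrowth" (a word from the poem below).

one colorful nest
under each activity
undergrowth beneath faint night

3

"undergrowth" has 3 syllables.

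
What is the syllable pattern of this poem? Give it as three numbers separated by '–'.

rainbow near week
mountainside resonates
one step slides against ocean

Line 1: rainbow (2), near (1), week (1) → 4
Line 2: mountainside (3), resonates (3) → 6
Line 3: one (1), step (1), slides (1), against (2), ocean (2) → 7

4–6–7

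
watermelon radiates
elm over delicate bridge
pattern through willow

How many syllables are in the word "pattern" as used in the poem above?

2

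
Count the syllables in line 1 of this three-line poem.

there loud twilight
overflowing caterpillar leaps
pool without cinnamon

4

Line 1: there(1) + loud(1) + twilight(2) = 4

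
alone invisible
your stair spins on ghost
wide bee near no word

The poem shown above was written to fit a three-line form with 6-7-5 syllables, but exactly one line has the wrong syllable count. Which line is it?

The second line

Line 1: alone (2), invisible (4) → 6 ✓
Line 2: your (1), stair (1), spins (1), on (1), ghost (1) → 5 (expected 7)
Line 3: wide (1), bee (1), near (1), no (1), word (1) → 5 ✓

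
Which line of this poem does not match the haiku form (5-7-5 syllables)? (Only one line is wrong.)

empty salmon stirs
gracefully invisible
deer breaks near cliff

Line 1: empty (2), salmon (2), stirs (1) → 5 ✓
Line 2: gracefully (3), invisible (4) → 7 ✓
Line 3: deer (1), breaks (1), near (1), cliff (1) → 4 (expected 5)

Line 3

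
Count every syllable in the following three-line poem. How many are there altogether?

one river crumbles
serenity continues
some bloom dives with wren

Line 1: one (1), river (2), crumbles (2) → 5
Line 2: serenity (4), continues (3) → 7
Line 3: some (1), bloom (1), dives (1), with (1), wren (1) → 5
Total: 5 + 7 + 5 = 17

17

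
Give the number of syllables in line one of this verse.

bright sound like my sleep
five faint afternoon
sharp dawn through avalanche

Line one: "bright sound like my sleep": 1+1+1+1+1 = 5

5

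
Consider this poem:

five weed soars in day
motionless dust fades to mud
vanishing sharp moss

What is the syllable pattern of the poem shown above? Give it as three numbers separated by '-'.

5-7-5

Line 1: five (1), weed (1), soars (1), in (1), day (1) → 5
Line 2: motionless (3), dust (1), fades (1), to (1), mud (1) → 7
Line 3: vanishing (3), sharp (1), moss (1) → 5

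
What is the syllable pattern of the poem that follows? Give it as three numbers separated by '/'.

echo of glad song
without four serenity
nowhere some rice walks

5/7/5

Line 1: echo(2) + of(1) + glad(1) + song(1) = 5
Line 2: without(2) + four(1) + serenity(4) = 7
Line 3: nowhere(2) + some(1) + rice(1) + walks(1) = 5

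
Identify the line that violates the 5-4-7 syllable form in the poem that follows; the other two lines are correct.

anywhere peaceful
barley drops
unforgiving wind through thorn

Line 1: "anywhere peaceful": 3+2 = 5 ✓
Line 2: "barley drops": 2+1 = 3 (expected 4)
Line 3: "unforgiving wind through thorn": 4+1+1+1 = 7 ✓

The second line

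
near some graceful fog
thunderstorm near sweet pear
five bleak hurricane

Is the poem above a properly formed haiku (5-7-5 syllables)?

Line 1: "near some graceful fog": 1+1+2+1 = 5 ✓
Line 2: "thunderstorm near sweet pear": 3+1+1+1 = 6 (expected 7)
Line 3: "five bleak hurricane": 1+1+3 = 5 ✓

No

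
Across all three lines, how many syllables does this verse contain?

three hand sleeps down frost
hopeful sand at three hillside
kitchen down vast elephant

19

Line 1: three (1), hand (1), sleeps (1), down (1), frost (1) → 5
Line 2: hopeful (2), sand (1), at (1), three (1), hillside (2) → 7
Line 3: kitchen (2), down (1), vast (1), elephant (3) → 7
Total: 5 + 7 + 7 = 19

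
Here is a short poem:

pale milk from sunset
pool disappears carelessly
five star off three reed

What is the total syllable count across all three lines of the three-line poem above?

17

Line 1: "pale milk from sunset": 1+1+1+2 = 5
Line 2: "pool disappears carelessly": 1+3+3 = 7
Line 3: "five star off three reed": 1+1+1+1+1 = 5
Total: 5 + 7 + 5 = 17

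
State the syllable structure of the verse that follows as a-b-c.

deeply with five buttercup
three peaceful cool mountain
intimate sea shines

7-6-5

Line 1: "deeply with five buttercup": 2+1+1+3 = 7
Line 2: "three peaceful cool mountain": 1+2+1+2 = 6
Line 3: "intimate sea shines": 3+1+1 = 5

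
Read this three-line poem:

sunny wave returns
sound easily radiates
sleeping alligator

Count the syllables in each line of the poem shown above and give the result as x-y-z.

5-7-6

Line 1: sunny(2) + wave(1) + returns(2) = 5
Line 2: sound(1) + easily(3) + radiates(3) = 7
Line 3: sleeping(2) + alligator(4) = 6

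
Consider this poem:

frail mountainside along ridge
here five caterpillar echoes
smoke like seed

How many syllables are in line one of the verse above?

7

Line one: "frail mountainside along ridge": 1+3+2+1 = 7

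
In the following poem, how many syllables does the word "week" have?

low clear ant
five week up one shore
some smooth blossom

1

"week" has 1 syllable.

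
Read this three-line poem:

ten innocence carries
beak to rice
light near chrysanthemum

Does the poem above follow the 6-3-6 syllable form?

Yes

Line 1: "ten innocence carries": 1+3+2 = 6 ✓
Line 2: "beak to rice": 1+1+1 = 3 ✓
Line 3: "light near chrysanthemum": 1+1+4 = 6 ✓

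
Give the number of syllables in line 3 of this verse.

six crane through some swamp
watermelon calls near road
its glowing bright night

Line 3: its (1), glowing (2), bright (1), night (1) → 5

5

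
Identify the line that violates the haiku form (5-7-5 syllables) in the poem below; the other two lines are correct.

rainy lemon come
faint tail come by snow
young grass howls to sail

The second line

Line 1: rainy(2) + lemon(2) + come(1) = 5 ✓
Line 2: faint(1) + tail(1) + come(1) + by(1) + snow(1) = 5 (expected 7)
Line 3: young(1) + grass(1) + howls(1) + to(1) + sail(1) = 5 ✓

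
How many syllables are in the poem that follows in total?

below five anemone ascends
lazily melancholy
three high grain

Line 1: "below five anemone ascends": 2+1+4+2 = 9
Line 2: "lazily melancholy": 3+4 = 7
Line 3: "three high grain": 1+1+1 = 3
Total: 9 + 7 + 3 = 19

19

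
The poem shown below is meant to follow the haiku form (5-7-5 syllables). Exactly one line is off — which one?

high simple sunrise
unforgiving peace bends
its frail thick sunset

Line 2

Line 1: "high simple sunrise": 1+2+2 = 5 ✓
Line 2: "unforgiving peace bends": 4+1+1 = 6 (expected 7)
Line 3: "its frail thick sunset": 1+1+1+2 = 5 ✓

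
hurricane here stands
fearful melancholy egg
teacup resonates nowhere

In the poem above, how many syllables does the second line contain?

The second line: "fearful melancholy egg": 2+4+1 = 7

7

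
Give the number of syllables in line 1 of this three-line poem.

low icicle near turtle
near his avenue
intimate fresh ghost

7

Line 1: low(1) + icicle(3) + near(1) + turtle(2) = 7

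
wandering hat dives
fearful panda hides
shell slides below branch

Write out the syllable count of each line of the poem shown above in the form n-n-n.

Line 1: wandering (3), hat (1), dives (1) → 5
Line 2: fearful (2), panda (2), hides (1) → 5
Line 3: shell (1), slides (1), below (2), branch (1) → 5

5-5-5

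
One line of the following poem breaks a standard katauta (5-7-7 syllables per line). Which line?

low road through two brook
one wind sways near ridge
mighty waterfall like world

Line 1: low(1) + road(1) + through(1) + two(1) + brook(1) = 5 ✓
Line 2: one(1) + wind(1) + sways(1) + near(1) + ridge(1) = 5 (expected 7)
Line 3: mighty(2) + waterfall(3) + like(1) + world(1) = 7 ✓

The second line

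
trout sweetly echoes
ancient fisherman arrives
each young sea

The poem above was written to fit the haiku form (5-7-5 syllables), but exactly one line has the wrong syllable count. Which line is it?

Line 1: trout (1), sweetly (2), echoes (2) → 5 ✓
Line 2: ancient (2), fisherman (3), arrives (2) → 7 ✓
Line 3: each (1), young (1), sea (1) → 3 (expected 5)

Line 3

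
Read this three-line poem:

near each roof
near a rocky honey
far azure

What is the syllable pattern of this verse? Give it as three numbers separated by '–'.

3–6–3

Line 1: near (1), each (1), roof (1) → 3
Line 2: near (1), a (1), rocky (2), honey (2) → 6
Line 3: far (1), azure (2) → 3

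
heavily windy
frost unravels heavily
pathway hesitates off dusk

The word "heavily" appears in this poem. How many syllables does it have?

3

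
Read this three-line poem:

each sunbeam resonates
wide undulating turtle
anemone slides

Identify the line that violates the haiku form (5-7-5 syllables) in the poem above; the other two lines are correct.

Line 1: each(1) + sunbeam(2) + resonates(3) = 6 (expected 5)
Line 2: wide(1) + undulating(4) + turtle(2) = 7 ✓
Line 3: anemone(4) + slides(1) = 5 ✓

The first line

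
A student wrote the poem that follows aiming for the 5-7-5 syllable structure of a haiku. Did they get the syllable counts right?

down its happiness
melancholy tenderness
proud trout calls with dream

Line 1: "down its happiness": 1+1+3 = 5 ✓
Line 2: "melancholy tenderness": 4+3 = 7 ✓
Line 3: "proud trout calls with dream": 1+1+1+1+1 = 5 ✓

Yes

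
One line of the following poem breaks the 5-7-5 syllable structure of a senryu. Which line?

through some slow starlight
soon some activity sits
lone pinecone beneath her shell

Line 1: through (1), some (1), slow (1), starlight (2) → 5 ✓
Line 2: soon (1), some (1), activity (4), sits (1) → 7 ✓
Line 3: lone (1), pinecone (2), beneath (2), her (1), shell (1) → 7 (expected 5)

The third line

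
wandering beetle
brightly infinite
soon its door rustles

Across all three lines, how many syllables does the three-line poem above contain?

15

Line 1: "wandering beetle": 3+2 = 5
Line 2: "brightly infinite": 2+3 = 5
Line 3: "soon its door rustles": 1+1+1+2 = 5
Total: 5 + 5 + 5 = 15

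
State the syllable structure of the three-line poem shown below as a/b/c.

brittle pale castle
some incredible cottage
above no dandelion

5/7/7

Line 1: brittle (2), pale (1), castle (2) → 5
Line 2: some (1), incredible (4), cottage (2) → 7
Line 3: above (2), no (1), dandelion (4) → 7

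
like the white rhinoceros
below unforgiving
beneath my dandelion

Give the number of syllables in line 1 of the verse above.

Line 1: like(1) + the(1) + white(1) + rhinoceros(4) = 7

7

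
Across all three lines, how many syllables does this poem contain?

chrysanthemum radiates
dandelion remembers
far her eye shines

Line 1: "chrysanthemum radiates": 4+3 = 7
Line 2: "dandelion remembers": 4+3 = 7
Line 3: "far her eye shines": 1+1+1+1 = 4
Total: 7 + 7 + 4 = 18

18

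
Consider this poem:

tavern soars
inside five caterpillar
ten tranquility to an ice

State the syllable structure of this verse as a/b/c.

Line 1: tavern (2), soars (1) → 3
Line 2: inside (2), five (1), caterpillar (4) → 7
Line 3: ten (1), tranquility (4), to (1), an (1), ice (1) → 8

3/7/8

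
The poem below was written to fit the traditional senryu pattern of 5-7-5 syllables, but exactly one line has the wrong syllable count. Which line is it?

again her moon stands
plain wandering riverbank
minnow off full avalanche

Line 1: again (2), her (1), moon (1), stands (1) → 5 ✓
Line 2: plain (1), wandering (3), riverbank (3) → 7 ✓
Line 3: minnow (2), off (1), full (1), avalanche (3) → 7 (expected 5)

The third line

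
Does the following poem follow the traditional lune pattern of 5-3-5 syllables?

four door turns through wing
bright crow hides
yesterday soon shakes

Yes

Line 1: four(1) + door(1) + turns(1) + through(1) + wing(1) = 5 ✓
Line 2: bright(1) + crow(1) + hides(1) = 3 ✓
Line 3: yesterday(3) + soon(1) + shakes(1) = 5 ✓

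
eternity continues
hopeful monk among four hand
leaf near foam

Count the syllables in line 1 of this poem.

7

Line 1: "eternity continues": 4+3 = 7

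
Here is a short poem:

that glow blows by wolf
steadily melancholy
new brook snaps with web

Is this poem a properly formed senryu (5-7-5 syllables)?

Line 1: that(1) + glow(1) + blows(1) + by(1) + wolf(1) = 5 ✓
Line 2: steadily(3) + melancholy(4) = 7 ✓
Line 3: new(1) + brook(1) + snaps(1) + with(1) + web(1) = 5 ✓

Yes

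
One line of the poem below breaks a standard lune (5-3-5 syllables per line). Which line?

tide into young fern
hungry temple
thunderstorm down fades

Line 1: tide (1), into (2), young (1), fern (1) → 5 ✓
Line 2: hungry (2), temple (2) → 4 (expected 3)
Line 3: thunderstorm (3), down (1), fades (1) → 5 ✓

Line 2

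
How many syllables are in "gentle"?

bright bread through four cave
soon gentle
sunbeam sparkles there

2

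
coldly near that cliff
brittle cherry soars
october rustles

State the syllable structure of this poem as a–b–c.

Line 1: coldly(2) + near(1) + that(1) + cliff(1) = 5
Line 2: brittle(2) + cherry(2) + soars(1) = 5
Line 3: october(3) + rustles(2) = 5

5–5–5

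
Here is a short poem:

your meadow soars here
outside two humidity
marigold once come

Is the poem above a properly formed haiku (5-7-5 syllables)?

Yes

Line 1: your(1) + meadow(2) + soars(1) + here(1) = 5 ✓
Line 2: outside(2) + two(1) + humidity(4) = 7 ✓
Line 3: marigold(3) + once(1) + come(1) = 5 ✓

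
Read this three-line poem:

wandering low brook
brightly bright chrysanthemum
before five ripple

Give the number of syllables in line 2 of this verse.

7

Line 2: brightly (2), bright (1), chrysanthemum (4) → 7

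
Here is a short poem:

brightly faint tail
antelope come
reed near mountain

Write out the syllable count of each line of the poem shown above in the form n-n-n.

Line 1: brightly(2) + faint(1) + tail(1) = 4
Line 2: antelope(3) + come(1) = 4
Line 3: reed(1) + near(1) + mountain(2) = 4

4-4-4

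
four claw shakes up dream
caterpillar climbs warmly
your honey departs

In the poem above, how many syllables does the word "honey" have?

"honey" has 2 syllables.

2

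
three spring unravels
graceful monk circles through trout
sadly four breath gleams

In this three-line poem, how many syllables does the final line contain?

The final line: sadly (2), four (1), breath (1), gleams (1) → 5

5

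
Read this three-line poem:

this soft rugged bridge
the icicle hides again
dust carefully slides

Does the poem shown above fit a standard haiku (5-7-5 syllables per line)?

Yes

Line 1: this (1), soft (1), rugged (2), bridge (1) → 5 ✓
Line 2: the (1), icicle (3), hides (1), again (2) → 7 ✓
Line 3: dust (1), carefully (3), slides (1) → 5 ✓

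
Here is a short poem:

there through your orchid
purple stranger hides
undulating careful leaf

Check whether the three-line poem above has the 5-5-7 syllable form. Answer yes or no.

Line 1: there(1) + through(1) + your(1) + orchid(2) = 5 ✓
Line 2: purple(2) + stranger(2) + hides(1) = 5 ✓
Line 3: undulating(4) + careful(2) + leaf(1) = 7 ✓

Yes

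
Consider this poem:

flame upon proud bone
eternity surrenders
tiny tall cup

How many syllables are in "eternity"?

4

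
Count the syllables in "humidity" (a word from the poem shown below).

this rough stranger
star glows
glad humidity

"humidity" has 4 syllables.

4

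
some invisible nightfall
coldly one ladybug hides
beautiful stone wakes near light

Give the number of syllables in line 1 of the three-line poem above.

Line 1: some(1) + invisible(4) + nightfall(2) = 7

7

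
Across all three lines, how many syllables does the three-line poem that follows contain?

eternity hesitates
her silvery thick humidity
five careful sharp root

21

Line 1: "eternity hesitates": 4+3 = 7
Line 2: "her silvery thick humidity": 1+3+1+4 = 9
Line 3: "five careful sharp root": 1+2+1+1 = 5
Total: 7 + 9 + 5 = 21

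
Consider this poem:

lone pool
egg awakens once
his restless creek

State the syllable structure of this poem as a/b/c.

2/5/4

Line 1: lone (1), pool (1) → 2
Line 2: egg (1), awakens (3), once (1) → 5
Line 3: his (1), restless (2), creek (1) → 4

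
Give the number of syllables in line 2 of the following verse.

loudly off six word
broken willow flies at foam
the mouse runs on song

Line 2: broken(2) + willow(2) + flies(1) + at(1) + foam(1) = 7

7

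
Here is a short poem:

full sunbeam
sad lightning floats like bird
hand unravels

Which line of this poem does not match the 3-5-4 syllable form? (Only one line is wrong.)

Line 2

Line 1: "full sunbeam": 1+2 = 3 ✓
Line 2: "sad lightning floats like bird": 1+2+1+1+1 = 6 (expected 5)
Line 3: "hand unravels": 1+3 = 4 ✓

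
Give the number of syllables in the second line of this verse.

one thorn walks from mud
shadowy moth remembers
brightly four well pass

The second line: shadowy(3) + moth(1) + remembers(3) = 7

7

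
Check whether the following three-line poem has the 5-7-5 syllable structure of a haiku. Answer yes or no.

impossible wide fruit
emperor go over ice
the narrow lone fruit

No

Line 1: impossible(4) + wide(1) + fruit(1) = 6 (expected 5)
Line 2: emperor(3) + go(1) + over(2) + ice(1) = 7 ✓
Line 3: the(1) + narrow(2) + lone(1) + fruit(1) = 5 ✓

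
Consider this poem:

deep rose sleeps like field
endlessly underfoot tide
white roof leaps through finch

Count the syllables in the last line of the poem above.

5

The last line: white (1), roof (1), leaps (1), through (1), finch (1) → 5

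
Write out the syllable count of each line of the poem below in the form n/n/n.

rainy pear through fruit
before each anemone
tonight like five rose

Line 1: "rainy pear through fruit": 2+1+1+1 = 5
Line 2: "before each anemone": 2+1+4 = 7
Line 3: "tonight like five rose": 2+1+1+1 = 5

5/7/5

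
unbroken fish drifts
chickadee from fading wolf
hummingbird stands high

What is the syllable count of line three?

Line three: "hummingbird stands high": 3+1+1 = 5

5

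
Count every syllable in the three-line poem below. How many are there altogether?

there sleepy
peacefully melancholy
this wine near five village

Line 1: there (1), sleepy (2) → 3
Line 2: peacefully (3), melancholy (4) → 7
Line 3: this (1), wine (1), near (1), five (1), village (2) → 6
Total: 3 + 7 + 6 = 16

16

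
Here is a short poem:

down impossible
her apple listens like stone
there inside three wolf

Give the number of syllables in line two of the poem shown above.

Line two: her(1) + apple(2) + listens(2) + like(1) + stone(1) = 7

7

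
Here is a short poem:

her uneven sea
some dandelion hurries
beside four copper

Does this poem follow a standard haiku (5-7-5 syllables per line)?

Yes

Line 1: her(1) + uneven(3) + sea(1) = 5 ✓
Line 2: some(1) + dandelion(4) + hurries(2) = 7 ✓
Line 3: beside(2) + four(1) + copper(2) = 5 ✓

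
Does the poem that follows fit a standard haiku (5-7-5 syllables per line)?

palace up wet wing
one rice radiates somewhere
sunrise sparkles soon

Line 1: palace(2) + up(1) + wet(1) + wing(1) = 5 ✓
Line 2: one(1) + rice(1) + radiates(3) + somewhere(2) = 7 ✓
Line 3: sunrise(2) + sparkles(2) + soon(1) = 5 ✓

Yes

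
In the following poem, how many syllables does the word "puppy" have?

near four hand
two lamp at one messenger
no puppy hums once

2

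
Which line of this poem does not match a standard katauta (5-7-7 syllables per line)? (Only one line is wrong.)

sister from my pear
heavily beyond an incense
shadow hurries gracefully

Line 2

Line 1: sister (2), from (1), my (1), pear (1) → 5 ✓
Line 2: heavily (3), beyond (2), an (1), incense (2) → 8 (expected 7)
Line 3: shadow (2), hurries (2), gracefully (3) → 7 ✓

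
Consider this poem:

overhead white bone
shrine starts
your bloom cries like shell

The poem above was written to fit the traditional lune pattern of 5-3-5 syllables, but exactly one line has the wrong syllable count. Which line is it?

Line 1: overhead(3) + white(1) + bone(1) = 5 ✓
Line 2: shrine(1) + starts(1) = 2 (expected 3)
Line 3: your(1) + bloom(1) + cries(1) + like(1) + shell(1) = 5 ✓

The second line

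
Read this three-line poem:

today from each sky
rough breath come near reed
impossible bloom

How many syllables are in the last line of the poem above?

The last line: impossible (4), bloom (1) → 5

5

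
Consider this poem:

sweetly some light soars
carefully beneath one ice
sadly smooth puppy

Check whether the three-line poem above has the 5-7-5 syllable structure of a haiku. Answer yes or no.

Yes

Line 1: "sweetly some light soars": 2+1+1+1 = 5 ✓
Line 2: "carefully beneath one ice": 3+2+1+1 = 7 ✓
Line 3: "sadly smooth puppy": 2+1+2 = 5 ✓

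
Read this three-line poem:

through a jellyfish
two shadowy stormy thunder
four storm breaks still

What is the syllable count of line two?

Line two: two(1) + shadowy(3) + stormy(2) + thunder(2) = 8

8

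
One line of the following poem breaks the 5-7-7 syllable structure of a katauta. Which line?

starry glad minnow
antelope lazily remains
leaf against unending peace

The second line

Line 1: "starry glad minnow": 2+1+2 = 5 ✓
Line 2: "antelope lazily remains": 3+3+2 = 8 (expected 7)
Line 3: "leaf against unending peace": 1+2+3+1 = 7 ✓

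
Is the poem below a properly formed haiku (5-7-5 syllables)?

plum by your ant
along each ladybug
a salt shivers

Line 1: plum(1) + by(1) + your(1) + ant(1) = 4 (expected 5)
Line 2: along(2) + each(1) + ladybug(3) = 6 (expected 7)
Line 3: a(1) + salt(1) + shivers(2) = 4 (expected 5)

No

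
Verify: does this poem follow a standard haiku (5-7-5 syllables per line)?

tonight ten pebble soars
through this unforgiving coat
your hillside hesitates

No

Line 1: tonight (2), ten (1), pebble (2), soars (1) → 6 (expected 5)
Line 2: through (1), this (1), unforgiving (4), coat (1) → 7 ✓
Line 3: your (1), hillside (2), hesitates (3) → 6 (expected 5)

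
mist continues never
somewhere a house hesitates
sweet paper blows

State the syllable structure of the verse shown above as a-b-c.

6-7-4

Line 1: mist (1), continues (3), never (2) → 6
Line 2: somewhere (2), a (1), house (1), hesitates (3) → 7
Line 3: sweet (1), paper (2), blows (1) → 4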